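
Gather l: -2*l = -2*l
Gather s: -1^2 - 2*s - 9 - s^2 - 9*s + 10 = -s^2 - 11*s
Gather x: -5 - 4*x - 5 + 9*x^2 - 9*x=9*x^2 - 13*x - 10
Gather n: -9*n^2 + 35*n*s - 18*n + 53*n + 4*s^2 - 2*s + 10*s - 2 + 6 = -9*n^2 + n*(35*s + 35) + 4*s^2 + 8*s + 4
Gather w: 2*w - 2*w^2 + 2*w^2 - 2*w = 0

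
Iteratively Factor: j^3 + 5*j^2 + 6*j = (j)*(j^2 + 5*j + 6) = j*(j + 3)*(j + 2)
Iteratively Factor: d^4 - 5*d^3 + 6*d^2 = (d)*(d^3 - 5*d^2 + 6*d) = d*(d - 3)*(d^2 - 2*d) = d^2*(d - 3)*(d - 2)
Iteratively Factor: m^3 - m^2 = (m)*(m^2 - m) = m*(m - 1)*(m)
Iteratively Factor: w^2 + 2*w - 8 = (w + 4)*(w - 2)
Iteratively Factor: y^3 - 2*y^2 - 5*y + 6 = (y - 3)*(y^2 + y - 2) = (y - 3)*(y - 1)*(y + 2)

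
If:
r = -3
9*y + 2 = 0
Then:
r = -3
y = -2/9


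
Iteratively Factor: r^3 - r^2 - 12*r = (r - 4)*(r^2 + 3*r) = (r - 4)*(r + 3)*(r)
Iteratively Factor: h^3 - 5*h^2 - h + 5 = (h + 1)*(h^2 - 6*h + 5) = (h - 1)*(h + 1)*(h - 5)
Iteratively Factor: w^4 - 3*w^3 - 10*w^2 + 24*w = (w)*(w^3 - 3*w^2 - 10*w + 24) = w*(w - 2)*(w^2 - w - 12) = w*(w - 4)*(w - 2)*(w + 3)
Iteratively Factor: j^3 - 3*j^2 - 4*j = (j)*(j^2 - 3*j - 4) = j*(j + 1)*(j - 4)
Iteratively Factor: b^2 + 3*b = (b + 3)*(b)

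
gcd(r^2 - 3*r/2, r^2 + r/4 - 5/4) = 1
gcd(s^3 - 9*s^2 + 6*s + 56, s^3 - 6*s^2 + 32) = s^2 - 2*s - 8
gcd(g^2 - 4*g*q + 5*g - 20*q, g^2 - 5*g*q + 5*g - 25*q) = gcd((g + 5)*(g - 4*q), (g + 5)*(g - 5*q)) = g + 5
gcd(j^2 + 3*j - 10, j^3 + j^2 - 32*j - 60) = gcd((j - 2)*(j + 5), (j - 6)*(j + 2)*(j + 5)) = j + 5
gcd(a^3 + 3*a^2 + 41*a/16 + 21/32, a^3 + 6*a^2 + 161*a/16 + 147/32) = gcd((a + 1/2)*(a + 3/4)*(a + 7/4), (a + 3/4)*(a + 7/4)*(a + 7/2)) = a^2 + 5*a/2 + 21/16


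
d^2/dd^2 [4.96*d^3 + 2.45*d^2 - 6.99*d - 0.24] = 29.76*d + 4.9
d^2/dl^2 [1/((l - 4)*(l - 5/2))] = 4*(4*(l - 4)^2 + 2*(l - 4)*(2*l - 5) + (2*l - 5)^2)/((l - 4)^3*(2*l - 5)^3)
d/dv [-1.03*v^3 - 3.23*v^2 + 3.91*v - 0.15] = -3.09*v^2 - 6.46*v + 3.91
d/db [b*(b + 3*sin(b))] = 3*b*cos(b) + 2*b + 3*sin(b)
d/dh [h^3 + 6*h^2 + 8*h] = 3*h^2 + 12*h + 8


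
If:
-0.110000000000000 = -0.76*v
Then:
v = 0.14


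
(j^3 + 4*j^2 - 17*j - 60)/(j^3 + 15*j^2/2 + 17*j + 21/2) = 2*(j^2 + j - 20)/(2*j^2 + 9*j + 7)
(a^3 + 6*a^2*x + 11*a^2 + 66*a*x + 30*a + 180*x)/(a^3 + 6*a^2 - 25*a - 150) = (a + 6*x)/(a - 5)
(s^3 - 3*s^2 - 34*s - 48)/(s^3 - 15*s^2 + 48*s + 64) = (s^2 + 5*s + 6)/(s^2 - 7*s - 8)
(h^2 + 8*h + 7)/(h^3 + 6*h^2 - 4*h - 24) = (h^2 + 8*h + 7)/(h^3 + 6*h^2 - 4*h - 24)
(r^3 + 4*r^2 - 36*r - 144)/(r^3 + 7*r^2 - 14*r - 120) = (r^2 - 2*r - 24)/(r^2 + r - 20)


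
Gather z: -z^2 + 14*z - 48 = -z^2 + 14*z - 48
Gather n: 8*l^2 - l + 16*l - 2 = 8*l^2 + 15*l - 2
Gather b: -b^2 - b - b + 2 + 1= -b^2 - 2*b + 3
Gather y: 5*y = 5*y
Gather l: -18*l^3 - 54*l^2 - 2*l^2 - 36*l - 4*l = -18*l^3 - 56*l^2 - 40*l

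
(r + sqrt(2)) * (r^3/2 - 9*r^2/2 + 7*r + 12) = r^4/2 - 9*r^3/2 + sqrt(2)*r^3/2 - 9*sqrt(2)*r^2/2 + 7*r^2 + 7*sqrt(2)*r + 12*r + 12*sqrt(2)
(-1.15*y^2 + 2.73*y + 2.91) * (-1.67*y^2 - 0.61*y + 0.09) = 1.9205*y^4 - 3.8576*y^3 - 6.6285*y^2 - 1.5294*y + 0.2619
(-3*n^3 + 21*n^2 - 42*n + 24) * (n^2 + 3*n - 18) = -3*n^5 + 12*n^4 + 75*n^3 - 480*n^2 + 828*n - 432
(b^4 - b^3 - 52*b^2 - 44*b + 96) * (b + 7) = b^5 + 6*b^4 - 59*b^3 - 408*b^2 - 212*b + 672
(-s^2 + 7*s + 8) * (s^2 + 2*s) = -s^4 + 5*s^3 + 22*s^2 + 16*s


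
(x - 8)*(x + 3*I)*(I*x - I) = I*x^3 - 3*x^2 - 9*I*x^2 + 27*x + 8*I*x - 24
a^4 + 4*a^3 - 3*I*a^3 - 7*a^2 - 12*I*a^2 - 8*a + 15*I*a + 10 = (a + 5)*(a - 2*I)*(-I*a + I)*(I*a + 1)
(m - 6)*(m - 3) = m^2 - 9*m + 18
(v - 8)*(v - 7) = v^2 - 15*v + 56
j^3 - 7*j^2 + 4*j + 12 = (j - 6)*(j - 2)*(j + 1)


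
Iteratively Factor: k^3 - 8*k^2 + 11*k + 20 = (k - 4)*(k^2 - 4*k - 5) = (k - 4)*(k + 1)*(k - 5)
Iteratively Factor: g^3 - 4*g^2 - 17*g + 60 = (g - 3)*(g^2 - g - 20) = (g - 3)*(g + 4)*(g - 5)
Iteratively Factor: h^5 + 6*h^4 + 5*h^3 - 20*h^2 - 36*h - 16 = (h + 1)*(h^4 + 5*h^3 - 20*h - 16) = (h - 2)*(h + 1)*(h^3 + 7*h^2 + 14*h + 8) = (h - 2)*(h + 1)*(h + 4)*(h^2 + 3*h + 2) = (h - 2)*(h + 1)*(h + 2)*(h + 4)*(h + 1)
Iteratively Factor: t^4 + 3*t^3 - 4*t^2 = (t + 4)*(t^3 - t^2) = t*(t + 4)*(t^2 - t) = t^2*(t + 4)*(t - 1)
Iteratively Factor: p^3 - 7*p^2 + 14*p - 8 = (p - 4)*(p^2 - 3*p + 2) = (p - 4)*(p - 2)*(p - 1)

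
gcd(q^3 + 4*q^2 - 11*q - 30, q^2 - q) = 1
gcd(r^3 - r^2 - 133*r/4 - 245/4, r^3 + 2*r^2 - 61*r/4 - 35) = r^2 + 6*r + 35/4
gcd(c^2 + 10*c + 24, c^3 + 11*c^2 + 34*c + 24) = c^2 + 10*c + 24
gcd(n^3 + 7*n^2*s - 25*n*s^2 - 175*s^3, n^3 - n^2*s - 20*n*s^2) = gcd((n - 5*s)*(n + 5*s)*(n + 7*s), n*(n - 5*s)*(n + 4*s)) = -n + 5*s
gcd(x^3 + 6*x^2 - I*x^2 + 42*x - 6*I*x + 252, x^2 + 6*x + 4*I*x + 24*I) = x + 6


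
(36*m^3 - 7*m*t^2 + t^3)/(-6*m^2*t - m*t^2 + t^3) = (-6*m + t)/t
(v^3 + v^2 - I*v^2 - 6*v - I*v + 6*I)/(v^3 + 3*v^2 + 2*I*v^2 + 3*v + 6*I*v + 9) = (v - 2)/(v + 3*I)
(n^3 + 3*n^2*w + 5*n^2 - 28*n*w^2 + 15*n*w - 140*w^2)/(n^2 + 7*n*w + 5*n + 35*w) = n - 4*w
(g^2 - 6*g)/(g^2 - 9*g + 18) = g/(g - 3)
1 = 1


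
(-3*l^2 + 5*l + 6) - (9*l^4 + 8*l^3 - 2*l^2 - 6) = -9*l^4 - 8*l^3 - l^2 + 5*l + 12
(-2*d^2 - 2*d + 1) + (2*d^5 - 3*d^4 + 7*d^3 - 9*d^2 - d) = 2*d^5 - 3*d^4 + 7*d^3 - 11*d^2 - 3*d + 1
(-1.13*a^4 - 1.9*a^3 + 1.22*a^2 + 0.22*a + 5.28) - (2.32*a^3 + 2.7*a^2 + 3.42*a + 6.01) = -1.13*a^4 - 4.22*a^3 - 1.48*a^2 - 3.2*a - 0.73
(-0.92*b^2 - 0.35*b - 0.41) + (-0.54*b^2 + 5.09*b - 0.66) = -1.46*b^2 + 4.74*b - 1.07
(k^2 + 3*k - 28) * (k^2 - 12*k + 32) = k^4 - 9*k^3 - 32*k^2 + 432*k - 896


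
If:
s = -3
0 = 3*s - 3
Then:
No Solution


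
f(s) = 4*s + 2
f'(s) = 4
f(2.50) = 12.00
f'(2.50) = 4.00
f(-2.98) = -9.92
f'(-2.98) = 4.00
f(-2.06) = -6.24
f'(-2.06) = 4.00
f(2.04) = 10.16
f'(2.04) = 4.00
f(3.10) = 14.40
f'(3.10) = 4.00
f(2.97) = 13.88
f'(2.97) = 4.00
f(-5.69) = -20.76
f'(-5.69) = 4.00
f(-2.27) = -7.08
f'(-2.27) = 4.00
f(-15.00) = -58.00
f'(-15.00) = 4.00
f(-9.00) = -34.00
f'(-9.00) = 4.00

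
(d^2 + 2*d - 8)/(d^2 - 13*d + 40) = (d^2 + 2*d - 8)/(d^2 - 13*d + 40)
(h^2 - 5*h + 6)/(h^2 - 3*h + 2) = (h - 3)/(h - 1)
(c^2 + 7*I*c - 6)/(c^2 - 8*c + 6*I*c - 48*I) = (c + I)/(c - 8)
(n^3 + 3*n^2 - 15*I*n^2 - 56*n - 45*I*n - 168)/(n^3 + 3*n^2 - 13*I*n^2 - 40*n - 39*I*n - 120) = (n - 7*I)/(n - 5*I)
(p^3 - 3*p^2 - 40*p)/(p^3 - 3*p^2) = (p^2 - 3*p - 40)/(p*(p - 3))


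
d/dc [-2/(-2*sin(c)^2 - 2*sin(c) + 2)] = -(2*sin(c) + 1)*cos(c)/(sin(c) - cos(c)^2)^2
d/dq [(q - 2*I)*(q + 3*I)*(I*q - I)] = 3*I*q^2 - 2*q*(1 + I) + 1 + 6*I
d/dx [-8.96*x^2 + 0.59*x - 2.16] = 0.59 - 17.92*x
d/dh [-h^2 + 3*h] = 3 - 2*h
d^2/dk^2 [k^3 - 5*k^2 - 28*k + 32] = 6*k - 10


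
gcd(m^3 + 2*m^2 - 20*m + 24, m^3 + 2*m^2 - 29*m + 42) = m - 2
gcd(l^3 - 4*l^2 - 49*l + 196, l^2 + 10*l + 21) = l + 7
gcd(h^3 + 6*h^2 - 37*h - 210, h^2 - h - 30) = h^2 - h - 30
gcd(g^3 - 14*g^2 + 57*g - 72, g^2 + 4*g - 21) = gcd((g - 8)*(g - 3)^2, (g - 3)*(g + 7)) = g - 3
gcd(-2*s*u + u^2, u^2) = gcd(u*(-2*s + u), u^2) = u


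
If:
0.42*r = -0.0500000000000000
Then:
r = -0.12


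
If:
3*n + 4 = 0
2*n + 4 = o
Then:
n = -4/3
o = 4/3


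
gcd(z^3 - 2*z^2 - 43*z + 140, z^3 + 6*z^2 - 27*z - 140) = z^2 + 2*z - 35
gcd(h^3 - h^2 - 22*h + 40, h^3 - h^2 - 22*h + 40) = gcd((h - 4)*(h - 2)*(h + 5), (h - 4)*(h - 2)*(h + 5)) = h^3 - h^2 - 22*h + 40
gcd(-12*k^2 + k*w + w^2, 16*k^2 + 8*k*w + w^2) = 4*k + w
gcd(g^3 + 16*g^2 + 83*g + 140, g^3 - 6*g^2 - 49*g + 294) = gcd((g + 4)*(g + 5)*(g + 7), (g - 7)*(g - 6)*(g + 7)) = g + 7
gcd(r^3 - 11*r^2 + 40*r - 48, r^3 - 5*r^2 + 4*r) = r - 4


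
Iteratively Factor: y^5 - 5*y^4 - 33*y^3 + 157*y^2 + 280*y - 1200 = (y + 4)*(y^4 - 9*y^3 + 3*y^2 + 145*y - 300) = (y + 4)^2*(y^3 - 13*y^2 + 55*y - 75) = (y - 5)*(y + 4)^2*(y^2 - 8*y + 15) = (y - 5)*(y - 3)*(y + 4)^2*(y - 5)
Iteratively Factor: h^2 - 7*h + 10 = (h - 2)*(h - 5)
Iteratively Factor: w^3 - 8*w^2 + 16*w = (w)*(w^2 - 8*w + 16) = w*(w - 4)*(w - 4)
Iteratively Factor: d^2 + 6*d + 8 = (d + 4)*(d + 2)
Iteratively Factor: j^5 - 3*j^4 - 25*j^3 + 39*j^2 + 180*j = (j + 3)*(j^4 - 6*j^3 - 7*j^2 + 60*j) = (j - 4)*(j + 3)*(j^3 - 2*j^2 - 15*j) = (j - 4)*(j + 3)^2*(j^2 - 5*j) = (j - 5)*(j - 4)*(j + 3)^2*(j)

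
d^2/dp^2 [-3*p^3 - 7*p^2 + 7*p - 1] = -18*p - 14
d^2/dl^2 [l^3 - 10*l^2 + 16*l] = 6*l - 20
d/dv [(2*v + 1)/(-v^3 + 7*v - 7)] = (-2*v^3 + 14*v + (2*v + 1)*(3*v^2 - 7) - 14)/(v^3 - 7*v + 7)^2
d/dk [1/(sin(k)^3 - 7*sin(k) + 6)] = (7 - 3*sin(k)^2)*cos(k)/(sin(k)^3 - 7*sin(k) + 6)^2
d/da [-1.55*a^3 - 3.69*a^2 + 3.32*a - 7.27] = -4.65*a^2 - 7.38*a + 3.32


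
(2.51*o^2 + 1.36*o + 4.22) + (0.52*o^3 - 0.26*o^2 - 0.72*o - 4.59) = 0.52*o^3 + 2.25*o^2 + 0.64*o - 0.37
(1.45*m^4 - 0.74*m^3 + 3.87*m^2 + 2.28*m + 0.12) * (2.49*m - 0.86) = 3.6105*m^5 - 3.0896*m^4 + 10.2727*m^3 + 2.349*m^2 - 1.662*m - 0.1032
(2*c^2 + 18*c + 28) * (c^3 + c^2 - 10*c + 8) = 2*c^5 + 20*c^4 + 26*c^3 - 136*c^2 - 136*c + 224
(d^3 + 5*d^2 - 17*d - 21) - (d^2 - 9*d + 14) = d^3 + 4*d^2 - 8*d - 35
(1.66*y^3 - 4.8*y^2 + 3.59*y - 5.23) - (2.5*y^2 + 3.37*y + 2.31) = 1.66*y^3 - 7.3*y^2 + 0.22*y - 7.54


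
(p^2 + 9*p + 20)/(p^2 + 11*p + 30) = (p + 4)/(p + 6)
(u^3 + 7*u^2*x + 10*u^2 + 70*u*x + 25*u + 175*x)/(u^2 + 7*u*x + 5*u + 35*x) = u + 5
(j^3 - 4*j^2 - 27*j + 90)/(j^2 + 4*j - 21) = (j^2 - j - 30)/(j + 7)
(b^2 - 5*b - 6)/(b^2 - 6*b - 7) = (b - 6)/(b - 7)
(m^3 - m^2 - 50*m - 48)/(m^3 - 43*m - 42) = (m - 8)/(m - 7)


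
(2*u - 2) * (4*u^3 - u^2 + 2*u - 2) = 8*u^4 - 10*u^3 + 6*u^2 - 8*u + 4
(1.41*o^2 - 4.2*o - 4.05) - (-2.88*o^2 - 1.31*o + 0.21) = 4.29*o^2 - 2.89*o - 4.26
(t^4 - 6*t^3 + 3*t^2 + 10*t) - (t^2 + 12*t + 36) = t^4 - 6*t^3 + 2*t^2 - 2*t - 36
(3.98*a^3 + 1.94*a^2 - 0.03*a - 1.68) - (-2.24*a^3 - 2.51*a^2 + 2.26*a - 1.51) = 6.22*a^3 + 4.45*a^2 - 2.29*a - 0.17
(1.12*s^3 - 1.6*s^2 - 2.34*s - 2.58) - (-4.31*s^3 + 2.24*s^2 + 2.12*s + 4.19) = 5.43*s^3 - 3.84*s^2 - 4.46*s - 6.77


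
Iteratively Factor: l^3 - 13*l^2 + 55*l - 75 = (l - 3)*(l^2 - 10*l + 25) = (l - 5)*(l - 3)*(l - 5)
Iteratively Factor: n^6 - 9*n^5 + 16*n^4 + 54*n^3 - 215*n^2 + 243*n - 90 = (n + 3)*(n^5 - 12*n^4 + 52*n^3 - 102*n^2 + 91*n - 30) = (n - 5)*(n + 3)*(n^4 - 7*n^3 + 17*n^2 - 17*n + 6) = (n - 5)*(n - 3)*(n + 3)*(n^3 - 4*n^2 + 5*n - 2) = (n - 5)*(n - 3)*(n - 1)*(n + 3)*(n^2 - 3*n + 2) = (n - 5)*(n - 3)*(n - 2)*(n - 1)*(n + 3)*(n - 1)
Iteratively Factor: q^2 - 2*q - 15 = (q - 5)*(q + 3)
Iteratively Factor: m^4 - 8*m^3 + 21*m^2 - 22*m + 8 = (m - 4)*(m^3 - 4*m^2 + 5*m - 2) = (m - 4)*(m - 1)*(m^2 - 3*m + 2) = (m - 4)*(m - 1)^2*(m - 2)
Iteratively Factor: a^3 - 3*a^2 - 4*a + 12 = (a - 2)*(a^2 - a - 6) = (a - 3)*(a - 2)*(a + 2)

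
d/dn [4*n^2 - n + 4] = 8*n - 1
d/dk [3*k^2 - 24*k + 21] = 6*k - 24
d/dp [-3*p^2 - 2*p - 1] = -6*p - 2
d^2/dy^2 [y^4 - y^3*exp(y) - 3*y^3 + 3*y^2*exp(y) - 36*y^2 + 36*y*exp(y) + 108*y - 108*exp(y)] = -y^3*exp(y) - 3*y^2*exp(y) + 12*y^2 + 42*y*exp(y) - 18*y - 30*exp(y) - 72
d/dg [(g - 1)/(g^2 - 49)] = (g^2 - 2*g*(g - 1) - 49)/(g^2 - 49)^2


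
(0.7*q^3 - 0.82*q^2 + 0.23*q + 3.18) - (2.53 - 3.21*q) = 0.7*q^3 - 0.82*q^2 + 3.44*q + 0.65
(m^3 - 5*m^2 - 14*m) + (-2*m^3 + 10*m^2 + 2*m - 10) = -m^3 + 5*m^2 - 12*m - 10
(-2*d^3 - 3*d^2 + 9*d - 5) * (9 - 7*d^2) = 14*d^5 + 21*d^4 - 81*d^3 + 8*d^2 + 81*d - 45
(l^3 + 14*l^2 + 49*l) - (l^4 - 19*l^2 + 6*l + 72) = -l^4 + l^3 + 33*l^2 + 43*l - 72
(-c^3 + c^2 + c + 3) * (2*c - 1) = -2*c^4 + 3*c^3 + c^2 + 5*c - 3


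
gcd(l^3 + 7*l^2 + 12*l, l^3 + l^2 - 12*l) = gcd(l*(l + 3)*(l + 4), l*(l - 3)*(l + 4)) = l^2 + 4*l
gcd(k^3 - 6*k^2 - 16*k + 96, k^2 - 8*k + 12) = k - 6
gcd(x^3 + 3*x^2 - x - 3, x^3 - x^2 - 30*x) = 1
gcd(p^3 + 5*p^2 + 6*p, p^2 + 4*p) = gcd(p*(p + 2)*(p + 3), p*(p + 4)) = p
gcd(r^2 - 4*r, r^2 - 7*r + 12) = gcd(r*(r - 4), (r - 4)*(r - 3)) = r - 4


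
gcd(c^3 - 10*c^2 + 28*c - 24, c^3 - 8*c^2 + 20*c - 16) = c^2 - 4*c + 4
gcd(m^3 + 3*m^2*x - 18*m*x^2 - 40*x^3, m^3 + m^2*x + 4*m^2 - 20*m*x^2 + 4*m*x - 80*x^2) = -m^2 - m*x + 20*x^2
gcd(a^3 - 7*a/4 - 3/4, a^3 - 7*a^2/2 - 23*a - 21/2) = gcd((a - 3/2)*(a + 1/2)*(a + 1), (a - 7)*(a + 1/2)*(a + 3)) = a + 1/2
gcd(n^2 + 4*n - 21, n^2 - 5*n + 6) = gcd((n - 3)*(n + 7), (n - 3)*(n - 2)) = n - 3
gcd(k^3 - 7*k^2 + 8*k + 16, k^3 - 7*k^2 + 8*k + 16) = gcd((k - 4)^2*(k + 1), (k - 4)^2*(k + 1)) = k^3 - 7*k^2 + 8*k + 16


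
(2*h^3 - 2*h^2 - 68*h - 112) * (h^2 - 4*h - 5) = 2*h^5 - 10*h^4 - 70*h^3 + 170*h^2 + 788*h + 560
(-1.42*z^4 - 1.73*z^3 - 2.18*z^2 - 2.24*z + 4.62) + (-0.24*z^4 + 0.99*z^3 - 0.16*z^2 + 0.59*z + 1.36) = -1.66*z^4 - 0.74*z^3 - 2.34*z^2 - 1.65*z + 5.98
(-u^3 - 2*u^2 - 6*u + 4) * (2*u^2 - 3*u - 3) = -2*u^5 - u^4 - 3*u^3 + 32*u^2 + 6*u - 12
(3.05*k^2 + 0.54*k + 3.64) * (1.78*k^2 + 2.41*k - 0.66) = 5.429*k^4 + 8.3117*k^3 + 5.7676*k^2 + 8.416*k - 2.4024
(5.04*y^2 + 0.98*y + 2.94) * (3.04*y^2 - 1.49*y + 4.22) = 15.3216*y^4 - 4.5304*y^3 + 28.7462*y^2 - 0.245000000000001*y + 12.4068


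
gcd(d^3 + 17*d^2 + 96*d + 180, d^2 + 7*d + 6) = d + 6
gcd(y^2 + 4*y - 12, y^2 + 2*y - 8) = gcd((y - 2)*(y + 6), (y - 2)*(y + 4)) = y - 2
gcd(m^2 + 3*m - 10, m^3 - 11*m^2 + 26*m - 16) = m - 2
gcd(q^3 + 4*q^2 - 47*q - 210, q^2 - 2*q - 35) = q^2 - 2*q - 35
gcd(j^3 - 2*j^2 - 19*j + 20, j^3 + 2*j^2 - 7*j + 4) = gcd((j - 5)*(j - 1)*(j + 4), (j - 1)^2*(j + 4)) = j^2 + 3*j - 4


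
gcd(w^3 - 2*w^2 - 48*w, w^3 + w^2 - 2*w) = w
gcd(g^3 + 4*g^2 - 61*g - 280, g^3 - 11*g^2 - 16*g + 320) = g^2 - 3*g - 40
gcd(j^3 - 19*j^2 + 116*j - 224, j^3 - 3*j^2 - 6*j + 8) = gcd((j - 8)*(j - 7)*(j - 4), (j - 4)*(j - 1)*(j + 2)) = j - 4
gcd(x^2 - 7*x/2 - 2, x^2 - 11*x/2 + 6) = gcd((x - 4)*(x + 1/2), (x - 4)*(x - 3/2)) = x - 4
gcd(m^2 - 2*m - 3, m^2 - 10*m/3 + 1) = m - 3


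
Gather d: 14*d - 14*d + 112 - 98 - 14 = 0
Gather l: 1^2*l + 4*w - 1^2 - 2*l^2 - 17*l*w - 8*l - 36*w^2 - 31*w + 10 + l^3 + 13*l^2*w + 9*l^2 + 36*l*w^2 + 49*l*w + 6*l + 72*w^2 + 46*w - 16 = l^3 + l^2*(13*w + 7) + l*(36*w^2 + 32*w - 1) + 36*w^2 + 19*w - 7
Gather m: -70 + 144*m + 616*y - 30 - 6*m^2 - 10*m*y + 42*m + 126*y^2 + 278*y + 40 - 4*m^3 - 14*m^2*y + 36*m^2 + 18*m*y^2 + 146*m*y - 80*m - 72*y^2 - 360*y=-4*m^3 + m^2*(30 - 14*y) + m*(18*y^2 + 136*y + 106) + 54*y^2 + 534*y - 60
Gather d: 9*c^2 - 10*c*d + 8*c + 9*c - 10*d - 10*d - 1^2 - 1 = 9*c^2 + 17*c + d*(-10*c - 20) - 2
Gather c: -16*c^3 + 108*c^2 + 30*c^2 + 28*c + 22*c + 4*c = -16*c^3 + 138*c^2 + 54*c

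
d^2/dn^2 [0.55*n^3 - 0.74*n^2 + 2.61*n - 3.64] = 3.3*n - 1.48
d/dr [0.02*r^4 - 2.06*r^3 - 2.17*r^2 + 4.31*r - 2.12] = 0.08*r^3 - 6.18*r^2 - 4.34*r + 4.31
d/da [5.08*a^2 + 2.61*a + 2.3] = 10.16*a + 2.61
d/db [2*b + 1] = 2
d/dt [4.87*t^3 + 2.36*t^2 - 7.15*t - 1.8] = 14.61*t^2 + 4.72*t - 7.15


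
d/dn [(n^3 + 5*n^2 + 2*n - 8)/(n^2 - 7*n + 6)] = (n^2 - 12*n - 44)/(n^2 - 12*n + 36)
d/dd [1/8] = 0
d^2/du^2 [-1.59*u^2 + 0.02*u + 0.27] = -3.18000000000000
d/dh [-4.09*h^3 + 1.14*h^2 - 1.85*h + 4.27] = -12.27*h^2 + 2.28*h - 1.85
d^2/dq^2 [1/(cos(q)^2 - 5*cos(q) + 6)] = (-4*sin(q)^4 + 3*sin(q)^2 - 195*cos(q)/4 + 15*cos(3*q)/4 + 39)/((cos(q) - 3)^3*(cos(q) - 2)^3)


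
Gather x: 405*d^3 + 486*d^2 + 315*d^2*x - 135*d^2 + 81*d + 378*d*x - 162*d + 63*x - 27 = 405*d^3 + 351*d^2 - 81*d + x*(315*d^2 + 378*d + 63) - 27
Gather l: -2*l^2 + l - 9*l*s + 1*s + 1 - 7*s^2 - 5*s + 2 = -2*l^2 + l*(1 - 9*s) - 7*s^2 - 4*s + 3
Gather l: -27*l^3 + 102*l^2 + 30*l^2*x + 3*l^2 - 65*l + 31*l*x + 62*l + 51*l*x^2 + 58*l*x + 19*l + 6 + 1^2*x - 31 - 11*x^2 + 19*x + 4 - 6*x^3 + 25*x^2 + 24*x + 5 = -27*l^3 + l^2*(30*x + 105) + l*(51*x^2 + 89*x + 16) - 6*x^3 + 14*x^2 + 44*x - 16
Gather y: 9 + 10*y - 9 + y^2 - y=y^2 + 9*y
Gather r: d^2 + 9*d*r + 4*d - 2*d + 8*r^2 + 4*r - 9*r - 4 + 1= d^2 + 2*d + 8*r^2 + r*(9*d - 5) - 3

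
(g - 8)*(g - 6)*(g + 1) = g^3 - 13*g^2 + 34*g + 48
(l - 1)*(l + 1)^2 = l^3 + l^2 - l - 1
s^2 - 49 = (s - 7)*(s + 7)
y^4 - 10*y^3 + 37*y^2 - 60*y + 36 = (y - 3)^2*(y - 2)^2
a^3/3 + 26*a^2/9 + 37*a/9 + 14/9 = (a/3 + 1/3)*(a + 2/3)*(a + 7)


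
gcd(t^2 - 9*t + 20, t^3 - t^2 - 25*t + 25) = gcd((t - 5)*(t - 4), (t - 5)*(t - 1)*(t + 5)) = t - 5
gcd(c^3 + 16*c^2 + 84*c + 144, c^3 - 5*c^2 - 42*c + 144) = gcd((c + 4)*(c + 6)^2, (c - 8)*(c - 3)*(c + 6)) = c + 6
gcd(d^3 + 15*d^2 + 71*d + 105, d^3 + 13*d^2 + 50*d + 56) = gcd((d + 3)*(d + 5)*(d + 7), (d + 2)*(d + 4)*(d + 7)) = d + 7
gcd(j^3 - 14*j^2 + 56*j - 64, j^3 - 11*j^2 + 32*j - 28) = j - 2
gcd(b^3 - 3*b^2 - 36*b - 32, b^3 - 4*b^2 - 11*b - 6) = b + 1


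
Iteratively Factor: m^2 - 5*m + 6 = (m - 2)*(m - 3)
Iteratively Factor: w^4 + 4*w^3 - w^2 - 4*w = (w + 4)*(w^3 - w) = (w + 1)*(w + 4)*(w^2 - w) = w*(w + 1)*(w + 4)*(w - 1)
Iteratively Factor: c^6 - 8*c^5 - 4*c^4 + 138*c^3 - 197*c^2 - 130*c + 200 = (c - 5)*(c^5 - 3*c^4 - 19*c^3 + 43*c^2 + 18*c - 40) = (c - 5)*(c - 2)*(c^4 - c^3 - 21*c^2 + c + 20) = (c - 5)*(c - 2)*(c - 1)*(c^3 - 21*c - 20) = (c - 5)^2*(c - 2)*(c - 1)*(c^2 + 5*c + 4) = (c - 5)^2*(c - 2)*(c - 1)*(c + 4)*(c + 1)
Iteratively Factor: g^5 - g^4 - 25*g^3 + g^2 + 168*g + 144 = (g + 1)*(g^4 - 2*g^3 - 23*g^2 + 24*g + 144) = (g - 4)*(g + 1)*(g^3 + 2*g^2 - 15*g - 36) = (g - 4)*(g + 1)*(g + 3)*(g^2 - g - 12) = (g - 4)^2*(g + 1)*(g + 3)*(g + 3)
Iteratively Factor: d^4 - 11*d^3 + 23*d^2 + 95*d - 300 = (d - 5)*(d^3 - 6*d^2 - 7*d + 60) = (d - 5)^2*(d^2 - d - 12) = (d - 5)^2*(d - 4)*(d + 3)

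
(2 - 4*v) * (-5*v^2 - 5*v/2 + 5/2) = 20*v^3 - 15*v + 5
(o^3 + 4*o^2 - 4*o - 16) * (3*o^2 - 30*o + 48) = 3*o^5 - 18*o^4 - 84*o^3 + 264*o^2 + 288*o - 768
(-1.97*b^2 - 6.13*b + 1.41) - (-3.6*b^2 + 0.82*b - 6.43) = 1.63*b^2 - 6.95*b + 7.84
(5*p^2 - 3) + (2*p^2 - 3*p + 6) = 7*p^2 - 3*p + 3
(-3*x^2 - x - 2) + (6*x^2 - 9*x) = 3*x^2 - 10*x - 2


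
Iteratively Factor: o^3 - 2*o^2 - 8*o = (o)*(o^2 - 2*o - 8) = o*(o + 2)*(o - 4)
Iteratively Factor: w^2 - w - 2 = (w - 2)*(w + 1)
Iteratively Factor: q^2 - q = (q - 1)*(q)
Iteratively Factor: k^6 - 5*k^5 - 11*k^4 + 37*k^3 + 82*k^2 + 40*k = (k - 4)*(k^5 - k^4 - 15*k^3 - 23*k^2 - 10*k) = (k - 5)*(k - 4)*(k^4 + 4*k^3 + 5*k^2 + 2*k) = (k - 5)*(k - 4)*(k + 2)*(k^3 + 2*k^2 + k) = (k - 5)*(k - 4)*(k + 1)*(k + 2)*(k^2 + k) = k*(k - 5)*(k - 4)*(k + 1)*(k + 2)*(k + 1)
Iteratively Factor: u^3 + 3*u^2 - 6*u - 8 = (u - 2)*(u^2 + 5*u + 4) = (u - 2)*(u + 4)*(u + 1)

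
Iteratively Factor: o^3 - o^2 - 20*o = (o)*(o^2 - o - 20) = o*(o - 5)*(o + 4)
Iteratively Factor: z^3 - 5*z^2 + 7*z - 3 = (z - 3)*(z^2 - 2*z + 1) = (z - 3)*(z - 1)*(z - 1)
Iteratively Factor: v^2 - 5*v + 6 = (v - 3)*(v - 2)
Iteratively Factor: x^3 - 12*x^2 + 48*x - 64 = (x - 4)*(x^2 - 8*x + 16) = (x - 4)^2*(x - 4)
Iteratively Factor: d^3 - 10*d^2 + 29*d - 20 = (d - 1)*(d^2 - 9*d + 20) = (d - 4)*(d - 1)*(d - 5)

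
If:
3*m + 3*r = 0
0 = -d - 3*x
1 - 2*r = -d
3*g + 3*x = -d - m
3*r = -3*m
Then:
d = -3*x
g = 1/6 - x/2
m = 3*x/2 - 1/2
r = 1/2 - 3*x/2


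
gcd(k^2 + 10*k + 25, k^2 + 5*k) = k + 5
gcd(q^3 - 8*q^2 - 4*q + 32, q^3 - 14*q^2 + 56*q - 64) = q^2 - 10*q + 16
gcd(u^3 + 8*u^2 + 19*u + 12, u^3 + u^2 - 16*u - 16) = u^2 + 5*u + 4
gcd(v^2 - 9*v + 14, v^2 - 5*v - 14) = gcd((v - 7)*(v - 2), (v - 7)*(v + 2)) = v - 7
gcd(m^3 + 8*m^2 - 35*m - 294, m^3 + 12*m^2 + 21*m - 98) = m^2 + 14*m + 49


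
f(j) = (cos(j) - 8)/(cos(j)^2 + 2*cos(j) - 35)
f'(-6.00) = 0.00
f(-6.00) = 0.22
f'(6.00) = 0.00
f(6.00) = 0.22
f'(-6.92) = -0.00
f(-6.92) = 0.22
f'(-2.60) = -0.01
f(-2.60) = 0.25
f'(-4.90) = 0.01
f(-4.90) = 0.23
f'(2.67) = 0.01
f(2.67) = 0.25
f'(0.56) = 0.00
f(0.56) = 0.22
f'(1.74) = 0.02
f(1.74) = 0.23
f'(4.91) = -0.01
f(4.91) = 0.23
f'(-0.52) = -0.00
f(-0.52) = 0.22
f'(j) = (2*sin(j)*cos(j) + 2*sin(j))*(cos(j) - 8)/(cos(j)^2 + 2*cos(j) - 35)^2 - sin(j)/(cos(j)^2 + 2*cos(j) - 35) = (cos(j)^2 - 16*cos(j) + 19)*sin(j)/(cos(j)^2 + 2*cos(j) - 35)^2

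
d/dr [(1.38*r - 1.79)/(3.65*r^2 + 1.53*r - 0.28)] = (-5.037*r^2 + 13.067*r + 2.3523)/(13.3225*r^4 + 11.169*r^3 + 0.2969*r^2 - 0.8568*r + 0.0784)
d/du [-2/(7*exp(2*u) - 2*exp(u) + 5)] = (28*exp(u) - 4)*exp(u)/(7*exp(2*u) - 2*exp(u) + 5)^2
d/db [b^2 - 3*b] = 2*b - 3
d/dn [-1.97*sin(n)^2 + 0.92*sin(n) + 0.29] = (0.92 - 3.94*sin(n))*cos(n)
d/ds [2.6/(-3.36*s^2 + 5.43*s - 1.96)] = (17.472*s - 14.118)/(3.36*s^2 - 5.43*s + 1.96)^2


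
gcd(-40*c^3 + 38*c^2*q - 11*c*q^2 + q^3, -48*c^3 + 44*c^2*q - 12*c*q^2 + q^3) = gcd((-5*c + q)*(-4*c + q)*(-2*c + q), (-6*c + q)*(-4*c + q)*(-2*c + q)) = 8*c^2 - 6*c*q + q^2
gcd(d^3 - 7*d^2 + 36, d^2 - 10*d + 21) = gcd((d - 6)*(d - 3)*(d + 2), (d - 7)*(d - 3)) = d - 3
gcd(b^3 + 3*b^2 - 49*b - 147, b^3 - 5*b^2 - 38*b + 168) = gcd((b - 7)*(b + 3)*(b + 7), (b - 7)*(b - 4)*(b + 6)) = b - 7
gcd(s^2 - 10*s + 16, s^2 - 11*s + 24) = s - 8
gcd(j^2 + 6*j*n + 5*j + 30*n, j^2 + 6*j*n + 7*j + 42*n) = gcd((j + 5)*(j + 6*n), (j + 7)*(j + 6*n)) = j + 6*n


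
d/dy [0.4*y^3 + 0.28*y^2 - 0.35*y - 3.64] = 1.2*y^2 + 0.56*y - 0.35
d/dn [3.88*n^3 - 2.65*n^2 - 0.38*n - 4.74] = 11.64*n^2 - 5.3*n - 0.38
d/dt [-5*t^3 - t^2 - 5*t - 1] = -15*t^2 - 2*t - 5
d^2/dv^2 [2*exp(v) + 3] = 2*exp(v)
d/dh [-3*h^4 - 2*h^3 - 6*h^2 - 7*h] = -12*h^3 - 6*h^2 - 12*h - 7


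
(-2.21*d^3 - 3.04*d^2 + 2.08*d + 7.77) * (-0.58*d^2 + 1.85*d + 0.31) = 1.2818*d^5 - 2.3253*d^4 - 7.5155*d^3 - 1.601*d^2 + 15.0193*d + 2.4087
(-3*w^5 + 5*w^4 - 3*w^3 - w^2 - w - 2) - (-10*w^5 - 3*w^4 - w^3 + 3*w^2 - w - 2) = 7*w^5 + 8*w^4 - 2*w^3 - 4*w^2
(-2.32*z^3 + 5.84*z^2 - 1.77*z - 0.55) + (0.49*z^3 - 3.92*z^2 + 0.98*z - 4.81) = -1.83*z^3 + 1.92*z^2 - 0.79*z - 5.36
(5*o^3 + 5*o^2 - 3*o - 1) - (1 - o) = 5*o^3 + 5*o^2 - 2*o - 2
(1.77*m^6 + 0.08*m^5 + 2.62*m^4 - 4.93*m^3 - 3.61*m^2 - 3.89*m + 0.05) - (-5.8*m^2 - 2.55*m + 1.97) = 1.77*m^6 + 0.08*m^5 + 2.62*m^4 - 4.93*m^3 + 2.19*m^2 - 1.34*m - 1.92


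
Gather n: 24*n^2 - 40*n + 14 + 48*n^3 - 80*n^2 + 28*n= 48*n^3 - 56*n^2 - 12*n + 14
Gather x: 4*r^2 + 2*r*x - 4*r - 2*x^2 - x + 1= 4*r^2 - 4*r - 2*x^2 + x*(2*r - 1) + 1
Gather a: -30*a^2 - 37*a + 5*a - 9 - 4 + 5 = -30*a^2 - 32*a - 8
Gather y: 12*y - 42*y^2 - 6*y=-42*y^2 + 6*y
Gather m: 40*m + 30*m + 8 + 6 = 70*m + 14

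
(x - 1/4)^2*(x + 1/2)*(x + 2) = x^4 + 2*x^3 - 3*x^2/16 - 11*x/32 + 1/16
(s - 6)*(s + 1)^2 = s^3 - 4*s^2 - 11*s - 6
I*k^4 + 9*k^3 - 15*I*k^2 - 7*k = k*(k - 7*I)*(k - I)*(I*k + 1)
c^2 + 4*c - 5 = (c - 1)*(c + 5)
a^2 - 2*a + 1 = (a - 1)^2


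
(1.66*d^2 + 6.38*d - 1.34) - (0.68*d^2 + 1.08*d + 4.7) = 0.98*d^2 + 5.3*d - 6.04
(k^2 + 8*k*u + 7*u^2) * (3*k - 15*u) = 3*k^3 + 9*k^2*u - 99*k*u^2 - 105*u^3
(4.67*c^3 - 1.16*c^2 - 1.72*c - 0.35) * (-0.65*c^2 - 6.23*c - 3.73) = -3.0355*c^5 - 28.3401*c^4 - 9.0743*c^3 + 15.2699*c^2 + 8.5961*c + 1.3055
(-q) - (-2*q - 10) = q + 10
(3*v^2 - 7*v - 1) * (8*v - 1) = 24*v^3 - 59*v^2 - v + 1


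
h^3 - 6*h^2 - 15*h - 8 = (h - 8)*(h + 1)^2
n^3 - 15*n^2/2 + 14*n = n*(n - 4)*(n - 7/2)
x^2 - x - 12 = (x - 4)*(x + 3)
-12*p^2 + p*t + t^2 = (-3*p + t)*(4*p + t)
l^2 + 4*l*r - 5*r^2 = (l - r)*(l + 5*r)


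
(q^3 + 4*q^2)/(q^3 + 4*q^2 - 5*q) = q*(q + 4)/(q^2 + 4*q - 5)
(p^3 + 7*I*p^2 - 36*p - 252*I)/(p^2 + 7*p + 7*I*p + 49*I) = (p^2 - 36)/(p + 7)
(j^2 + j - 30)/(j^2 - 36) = (j - 5)/(j - 6)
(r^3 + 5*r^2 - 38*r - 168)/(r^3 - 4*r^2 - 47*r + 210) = (r + 4)/(r - 5)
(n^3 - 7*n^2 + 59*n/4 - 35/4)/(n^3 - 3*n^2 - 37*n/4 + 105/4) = (n - 1)/(n + 3)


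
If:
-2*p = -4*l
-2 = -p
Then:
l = 1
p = 2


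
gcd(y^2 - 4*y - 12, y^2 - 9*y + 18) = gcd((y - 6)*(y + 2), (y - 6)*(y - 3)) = y - 6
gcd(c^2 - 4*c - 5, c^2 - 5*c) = c - 5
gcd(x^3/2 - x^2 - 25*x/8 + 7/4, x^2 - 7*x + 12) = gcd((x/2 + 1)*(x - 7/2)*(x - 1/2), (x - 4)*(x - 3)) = 1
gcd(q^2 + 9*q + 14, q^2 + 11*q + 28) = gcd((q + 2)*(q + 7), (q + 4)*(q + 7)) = q + 7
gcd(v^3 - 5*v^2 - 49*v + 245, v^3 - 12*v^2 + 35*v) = v^2 - 12*v + 35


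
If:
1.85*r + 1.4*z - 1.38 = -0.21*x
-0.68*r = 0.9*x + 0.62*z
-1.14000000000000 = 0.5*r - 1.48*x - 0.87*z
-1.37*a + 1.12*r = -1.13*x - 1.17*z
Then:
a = 0.49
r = -0.92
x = -0.92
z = 2.34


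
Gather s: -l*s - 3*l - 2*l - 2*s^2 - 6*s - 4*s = -5*l - 2*s^2 + s*(-l - 10)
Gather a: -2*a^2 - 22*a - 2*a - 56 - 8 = -2*a^2 - 24*a - 64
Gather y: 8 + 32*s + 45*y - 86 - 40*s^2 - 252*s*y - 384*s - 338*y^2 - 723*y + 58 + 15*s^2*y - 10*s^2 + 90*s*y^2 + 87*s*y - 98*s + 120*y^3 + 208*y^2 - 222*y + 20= -50*s^2 - 450*s + 120*y^3 + y^2*(90*s - 130) + y*(15*s^2 - 165*s - 900)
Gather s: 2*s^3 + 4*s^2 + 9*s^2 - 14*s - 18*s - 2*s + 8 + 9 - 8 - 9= 2*s^3 + 13*s^2 - 34*s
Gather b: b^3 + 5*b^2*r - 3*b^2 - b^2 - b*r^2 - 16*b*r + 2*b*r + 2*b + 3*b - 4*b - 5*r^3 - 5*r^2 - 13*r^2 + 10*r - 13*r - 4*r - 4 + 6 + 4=b^3 + b^2*(5*r - 4) + b*(-r^2 - 14*r + 1) - 5*r^3 - 18*r^2 - 7*r + 6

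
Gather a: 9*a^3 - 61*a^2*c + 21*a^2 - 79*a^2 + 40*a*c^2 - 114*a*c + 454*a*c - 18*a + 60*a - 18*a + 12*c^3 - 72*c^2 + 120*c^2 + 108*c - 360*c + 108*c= 9*a^3 + a^2*(-61*c - 58) + a*(40*c^2 + 340*c + 24) + 12*c^3 + 48*c^2 - 144*c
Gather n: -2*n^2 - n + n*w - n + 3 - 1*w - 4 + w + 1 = -2*n^2 + n*(w - 2)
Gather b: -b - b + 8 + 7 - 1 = 14 - 2*b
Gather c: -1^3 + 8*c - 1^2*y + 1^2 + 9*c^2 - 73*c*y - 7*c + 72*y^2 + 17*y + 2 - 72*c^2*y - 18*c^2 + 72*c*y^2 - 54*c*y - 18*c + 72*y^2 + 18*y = c^2*(-72*y - 9) + c*(72*y^2 - 127*y - 17) + 144*y^2 + 34*y + 2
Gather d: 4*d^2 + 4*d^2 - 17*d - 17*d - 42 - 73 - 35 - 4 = 8*d^2 - 34*d - 154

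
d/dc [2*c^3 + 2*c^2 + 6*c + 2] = 6*c^2 + 4*c + 6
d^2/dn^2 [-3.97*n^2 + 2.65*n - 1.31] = -7.94000000000000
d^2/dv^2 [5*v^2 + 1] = 10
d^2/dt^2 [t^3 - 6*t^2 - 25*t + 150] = 6*t - 12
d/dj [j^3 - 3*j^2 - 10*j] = 3*j^2 - 6*j - 10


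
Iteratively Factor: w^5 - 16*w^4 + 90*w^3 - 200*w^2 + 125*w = (w - 1)*(w^4 - 15*w^3 + 75*w^2 - 125*w) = (w - 5)*(w - 1)*(w^3 - 10*w^2 + 25*w) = (w - 5)^2*(w - 1)*(w^2 - 5*w) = w*(w - 5)^2*(w - 1)*(w - 5)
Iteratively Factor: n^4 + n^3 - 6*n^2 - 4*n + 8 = (n + 2)*(n^3 - n^2 - 4*n + 4) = (n - 2)*(n + 2)*(n^2 + n - 2) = (n - 2)*(n + 2)^2*(n - 1)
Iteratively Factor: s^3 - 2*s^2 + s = (s)*(s^2 - 2*s + 1) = s*(s - 1)*(s - 1)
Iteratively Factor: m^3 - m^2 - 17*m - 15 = (m + 3)*(m^2 - 4*m - 5) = (m - 5)*(m + 3)*(m + 1)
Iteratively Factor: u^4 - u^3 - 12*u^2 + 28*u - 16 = (u - 2)*(u^3 + u^2 - 10*u + 8) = (u - 2)^2*(u^2 + 3*u - 4) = (u - 2)^2*(u + 4)*(u - 1)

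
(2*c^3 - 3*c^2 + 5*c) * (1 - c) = -2*c^4 + 5*c^3 - 8*c^2 + 5*c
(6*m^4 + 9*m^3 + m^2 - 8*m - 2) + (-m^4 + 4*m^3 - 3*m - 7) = 5*m^4 + 13*m^3 + m^2 - 11*m - 9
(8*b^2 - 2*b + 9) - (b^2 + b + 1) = 7*b^2 - 3*b + 8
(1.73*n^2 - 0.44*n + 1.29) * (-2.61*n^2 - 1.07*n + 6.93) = -4.5153*n^4 - 0.7027*n^3 + 9.0928*n^2 - 4.4295*n + 8.9397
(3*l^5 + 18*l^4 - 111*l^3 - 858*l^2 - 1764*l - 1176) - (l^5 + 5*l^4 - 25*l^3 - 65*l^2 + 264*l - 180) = 2*l^5 + 13*l^4 - 86*l^3 - 793*l^2 - 2028*l - 996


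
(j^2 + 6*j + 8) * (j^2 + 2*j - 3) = j^4 + 8*j^3 + 17*j^2 - 2*j - 24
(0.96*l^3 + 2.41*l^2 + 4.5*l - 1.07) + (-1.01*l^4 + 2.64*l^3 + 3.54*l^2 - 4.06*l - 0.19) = -1.01*l^4 + 3.6*l^3 + 5.95*l^2 + 0.44*l - 1.26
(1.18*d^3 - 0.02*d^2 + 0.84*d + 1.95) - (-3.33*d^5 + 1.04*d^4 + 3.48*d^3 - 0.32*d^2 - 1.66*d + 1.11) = 3.33*d^5 - 1.04*d^4 - 2.3*d^3 + 0.3*d^2 + 2.5*d + 0.84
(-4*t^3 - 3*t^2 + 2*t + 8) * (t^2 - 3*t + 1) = -4*t^5 + 9*t^4 + 7*t^3 - t^2 - 22*t + 8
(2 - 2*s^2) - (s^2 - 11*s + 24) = -3*s^2 + 11*s - 22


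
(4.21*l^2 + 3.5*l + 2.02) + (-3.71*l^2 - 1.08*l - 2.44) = 0.5*l^2 + 2.42*l - 0.42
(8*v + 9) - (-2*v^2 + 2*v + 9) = 2*v^2 + 6*v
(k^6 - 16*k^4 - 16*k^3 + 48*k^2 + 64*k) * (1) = k^6 - 16*k^4 - 16*k^3 + 48*k^2 + 64*k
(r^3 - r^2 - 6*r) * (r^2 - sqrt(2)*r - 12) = r^5 - sqrt(2)*r^4 - r^4 - 18*r^3 + sqrt(2)*r^3 + 6*sqrt(2)*r^2 + 12*r^2 + 72*r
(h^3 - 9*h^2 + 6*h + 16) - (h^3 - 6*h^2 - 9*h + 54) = -3*h^2 + 15*h - 38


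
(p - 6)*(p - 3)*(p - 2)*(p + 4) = p^4 - 7*p^3 - 8*p^2 + 108*p - 144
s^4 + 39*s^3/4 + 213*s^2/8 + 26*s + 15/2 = (s + 1/2)*(s + 5/4)*(s + 2)*(s + 6)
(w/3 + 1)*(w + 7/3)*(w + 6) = w^3/3 + 34*w^2/9 + 13*w + 14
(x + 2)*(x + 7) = x^2 + 9*x + 14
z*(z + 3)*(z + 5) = z^3 + 8*z^2 + 15*z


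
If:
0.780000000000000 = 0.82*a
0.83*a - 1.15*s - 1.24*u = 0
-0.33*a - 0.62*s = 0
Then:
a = 0.95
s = -0.51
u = 1.11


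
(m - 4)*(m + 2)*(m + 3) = m^3 + m^2 - 14*m - 24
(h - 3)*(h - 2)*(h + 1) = h^3 - 4*h^2 + h + 6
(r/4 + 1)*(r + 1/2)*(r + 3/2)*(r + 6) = r^4/4 + 3*r^3 + 179*r^2/16 + 111*r/8 + 9/2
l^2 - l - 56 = (l - 8)*(l + 7)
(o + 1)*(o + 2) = o^2 + 3*o + 2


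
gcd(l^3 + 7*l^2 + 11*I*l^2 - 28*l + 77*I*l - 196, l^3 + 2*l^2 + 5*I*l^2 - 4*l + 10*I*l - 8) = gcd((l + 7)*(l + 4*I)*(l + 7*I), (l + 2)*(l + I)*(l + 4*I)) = l + 4*I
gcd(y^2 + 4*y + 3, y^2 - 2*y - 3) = y + 1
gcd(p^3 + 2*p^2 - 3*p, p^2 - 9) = p + 3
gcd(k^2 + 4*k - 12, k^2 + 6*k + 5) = 1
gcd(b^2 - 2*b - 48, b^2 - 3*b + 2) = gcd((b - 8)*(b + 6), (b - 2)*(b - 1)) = 1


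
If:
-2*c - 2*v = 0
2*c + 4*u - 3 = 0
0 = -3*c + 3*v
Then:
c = 0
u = 3/4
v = 0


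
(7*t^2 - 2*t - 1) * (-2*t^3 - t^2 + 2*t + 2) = -14*t^5 - 3*t^4 + 18*t^3 + 11*t^2 - 6*t - 2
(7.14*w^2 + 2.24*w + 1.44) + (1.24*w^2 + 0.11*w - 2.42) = 8.38*w^2 + 2.35*w - 0.98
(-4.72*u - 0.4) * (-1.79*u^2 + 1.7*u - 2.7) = 8.4488*u^3 - 7.308*u^2 + 12.064*u + 1.08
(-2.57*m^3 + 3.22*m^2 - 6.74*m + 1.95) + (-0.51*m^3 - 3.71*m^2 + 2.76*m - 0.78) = -3.08*m^3 - 0.49*m^2 - 3.98*m + 1.17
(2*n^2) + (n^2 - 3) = 3*n^2 - 3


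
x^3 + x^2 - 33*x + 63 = (x - 3)^2*(x + 7)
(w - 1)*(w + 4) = w^2 + 3*w - 4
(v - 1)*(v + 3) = v^2 + 2*v - 3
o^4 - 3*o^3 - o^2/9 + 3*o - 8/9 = (o - 8/3)*(o - 1)*(o - 1/3)*(o + 1)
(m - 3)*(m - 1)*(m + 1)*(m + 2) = m^4 - m^3 - 7*m^2 + m + 6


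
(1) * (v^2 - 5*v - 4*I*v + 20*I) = v^2 - 5*v - 4*I*v + 20*I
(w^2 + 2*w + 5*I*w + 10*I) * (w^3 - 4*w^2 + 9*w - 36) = w^5 - 2*w^4 + 5*I*w^4 + w^3 - 10*I*w^3 - 18*w^2 + 5*I*w^2 - 72*w - 90*I*w - 360*I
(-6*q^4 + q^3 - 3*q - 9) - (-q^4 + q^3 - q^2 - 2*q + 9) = -5*q^4 + q^2 - q - 18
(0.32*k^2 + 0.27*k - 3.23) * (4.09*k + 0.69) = 1.3088*k^3 + 1.3251*k^2 - 13.0244*k - 2.2287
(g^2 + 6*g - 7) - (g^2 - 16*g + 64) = 22*g - 71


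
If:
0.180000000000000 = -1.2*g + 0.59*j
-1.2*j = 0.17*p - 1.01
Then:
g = 0.263819444444444 - 0.0696527777777778*p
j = 0.841666666666667 - 0.141666666666667*p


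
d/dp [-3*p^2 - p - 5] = -6*p - 1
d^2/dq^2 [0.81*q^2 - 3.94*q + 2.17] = 1.62000000000000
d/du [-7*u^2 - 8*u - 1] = -14*u - 8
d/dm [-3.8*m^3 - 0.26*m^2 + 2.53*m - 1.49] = -11.4*m^2 - 0.52*m + 2.53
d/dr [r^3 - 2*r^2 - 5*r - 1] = 3*r^2 - 4*r - 5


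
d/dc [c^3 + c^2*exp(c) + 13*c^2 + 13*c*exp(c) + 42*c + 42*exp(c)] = c^2*exp(c) + 3*c^2 + 15*c*exp(c) + 26*c + 55*exp(c) + 42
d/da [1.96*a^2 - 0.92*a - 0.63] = 3.92*a - 0.92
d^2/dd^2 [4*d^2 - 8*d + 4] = 8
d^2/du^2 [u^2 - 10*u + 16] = 2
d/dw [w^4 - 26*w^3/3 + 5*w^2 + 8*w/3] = 4*w^3 - 26*w^2 + 10*w + 8/3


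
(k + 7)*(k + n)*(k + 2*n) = k^3 + 3*k^2*n + 7*k^2 + 2*k*n^2 + 21*k*n + 14*n^2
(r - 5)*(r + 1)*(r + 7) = r^3 + 3*r^2 - 33*r - 35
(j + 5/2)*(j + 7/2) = j^2 + 6*j + 35/4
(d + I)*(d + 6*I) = d^2 + 7*I*d - 6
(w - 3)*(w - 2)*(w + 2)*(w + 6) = w^4 + 3*w^3 - 22*w^2 - 12*w + 72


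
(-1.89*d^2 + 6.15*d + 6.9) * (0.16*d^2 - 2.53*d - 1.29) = -0.3024*d^4 + 5.7657*d^3 - 12.0174*d^2 - 25.3905*d - 8.901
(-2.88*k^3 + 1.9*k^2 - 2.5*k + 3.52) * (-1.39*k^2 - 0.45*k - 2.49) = 4.0032*k^5 - 1.345*k^4 + 9.7912*k^3 - 8.4988*k^2 + 4.641*k - 8.7648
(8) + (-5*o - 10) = -5*o - 2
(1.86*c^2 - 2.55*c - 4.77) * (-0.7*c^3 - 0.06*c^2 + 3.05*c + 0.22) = -1.302*c^5 + 1.6734*c^4 + 9.165*c^3 - 7.0821*c^2 - 15.1095*c - 1.0494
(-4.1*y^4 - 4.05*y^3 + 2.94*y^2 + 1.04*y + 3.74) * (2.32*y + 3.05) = -9.512*y^5 - 21.901*y^4 - 5.5317*y^3 + 11.3798*y^2 + 11.8488*y + 11.407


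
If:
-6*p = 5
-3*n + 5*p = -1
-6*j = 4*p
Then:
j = 5/9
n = -19/18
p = -5/6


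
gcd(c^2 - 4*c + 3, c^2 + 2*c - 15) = c - 3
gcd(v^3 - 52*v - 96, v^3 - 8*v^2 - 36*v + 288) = v^2 - 2*v - 48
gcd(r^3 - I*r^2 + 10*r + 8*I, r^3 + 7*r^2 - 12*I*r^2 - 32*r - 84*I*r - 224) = r - 4*I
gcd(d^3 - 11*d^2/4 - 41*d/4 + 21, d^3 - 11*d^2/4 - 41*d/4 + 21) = d^3 - 11*d^2/4 - 41*d/4 + 21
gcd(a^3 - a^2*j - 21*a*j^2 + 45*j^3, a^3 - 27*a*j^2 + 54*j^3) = a^2 - 6*a*j + 9*j^2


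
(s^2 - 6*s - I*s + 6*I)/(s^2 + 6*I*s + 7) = (s - 6)/(s + 7*I)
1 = 1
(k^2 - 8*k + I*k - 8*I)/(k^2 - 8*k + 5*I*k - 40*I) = (k + I)/(k + 5*I)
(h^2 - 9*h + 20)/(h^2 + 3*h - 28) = (h - 5)/(h + 7)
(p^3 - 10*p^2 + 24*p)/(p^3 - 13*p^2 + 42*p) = (p - 4)/(p - 7)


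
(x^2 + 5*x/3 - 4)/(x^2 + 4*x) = (x^2 + 5*x/3 - 4)/(x*(x + 4))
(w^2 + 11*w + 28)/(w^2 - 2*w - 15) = (w^2 + 11*w + 28)/(w^2 - 2*w - 15)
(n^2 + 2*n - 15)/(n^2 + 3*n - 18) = (n + 5)/(n + 6)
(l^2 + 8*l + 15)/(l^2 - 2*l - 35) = (l + 3)/(l - 7)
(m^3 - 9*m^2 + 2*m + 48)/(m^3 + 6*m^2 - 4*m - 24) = (m^2 - 11*m + 24)/(m^2 + 4*m - 12)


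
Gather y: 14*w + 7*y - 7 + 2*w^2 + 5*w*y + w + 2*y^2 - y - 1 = 2*w^2 + 15*w + 2*y^2 + y*(5*w + 6) - 8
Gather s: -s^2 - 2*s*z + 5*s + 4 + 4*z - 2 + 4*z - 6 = -s^2 + s*(5 - 2*z) + 8*z - 4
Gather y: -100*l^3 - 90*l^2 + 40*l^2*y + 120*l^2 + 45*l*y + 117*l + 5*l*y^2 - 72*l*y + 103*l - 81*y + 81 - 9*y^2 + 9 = -100*l^3 + 30*l^2 + 220*l + y^2*(5*l - 9) + y*(40*l^2 - 27*l - 81) + 90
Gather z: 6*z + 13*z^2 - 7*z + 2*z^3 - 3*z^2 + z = 2*z^3 + 10*z^2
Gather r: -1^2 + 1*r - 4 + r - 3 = 2*r - 8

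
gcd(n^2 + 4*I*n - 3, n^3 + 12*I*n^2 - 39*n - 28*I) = n + I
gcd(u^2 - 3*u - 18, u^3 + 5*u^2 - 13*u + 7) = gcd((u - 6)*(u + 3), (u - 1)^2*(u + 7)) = 1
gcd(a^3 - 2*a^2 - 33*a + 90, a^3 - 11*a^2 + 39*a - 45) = a^2 - 8*a + 15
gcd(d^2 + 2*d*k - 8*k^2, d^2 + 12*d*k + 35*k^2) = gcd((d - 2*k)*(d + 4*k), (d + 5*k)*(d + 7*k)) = 1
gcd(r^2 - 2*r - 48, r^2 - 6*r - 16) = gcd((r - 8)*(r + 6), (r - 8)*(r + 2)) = r - 8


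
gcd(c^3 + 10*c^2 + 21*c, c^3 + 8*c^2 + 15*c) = c^2 + 3*c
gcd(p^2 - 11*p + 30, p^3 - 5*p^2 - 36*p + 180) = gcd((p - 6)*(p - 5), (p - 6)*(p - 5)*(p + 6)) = p^2 - 11*p + 30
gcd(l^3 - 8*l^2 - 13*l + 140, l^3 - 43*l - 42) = l - 7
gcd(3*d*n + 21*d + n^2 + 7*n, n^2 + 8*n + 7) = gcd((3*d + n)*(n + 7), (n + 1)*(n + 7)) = n + 7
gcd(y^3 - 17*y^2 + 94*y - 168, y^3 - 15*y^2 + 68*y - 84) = y^2 - 13*y + 42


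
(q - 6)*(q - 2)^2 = q^3 - 10*q^2 + 28*q - 24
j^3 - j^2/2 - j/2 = j*(j - 1)*(j + 1/2)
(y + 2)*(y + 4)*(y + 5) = y^3 + 11*y^2 + 38*y + 40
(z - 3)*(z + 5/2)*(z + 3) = z^3 + 5*z^2/2 - 9*z - 45/2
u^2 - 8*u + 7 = (u - 7)*(u - 1)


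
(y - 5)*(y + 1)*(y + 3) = y^3 - y^2 - 17*y - 15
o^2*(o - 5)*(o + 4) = o^4 - o^3 - 20*o^2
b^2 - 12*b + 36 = (b - 6)^2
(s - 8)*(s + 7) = s^2 - s - 56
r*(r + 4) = r^2 + 4*r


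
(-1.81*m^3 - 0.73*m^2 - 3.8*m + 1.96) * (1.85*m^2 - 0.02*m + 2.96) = -3.3485*m^5 - 1.3143*m^4 - 12.373*m^3 + 1.5412*m^2 - 11.2872*m + 5.8016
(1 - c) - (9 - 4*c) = 3*c - 8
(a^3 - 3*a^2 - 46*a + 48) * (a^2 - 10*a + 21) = a^5 - 13*a^4 + 5*a^3 + 445*a^2 - 1446*a + 1008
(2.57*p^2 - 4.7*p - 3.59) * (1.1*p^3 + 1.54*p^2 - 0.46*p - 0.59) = 2.827*p^5 - 1.2122*p^4 - 12.3692*p^3 - 4.8829*p^2 + 4.4244*p + 2.1181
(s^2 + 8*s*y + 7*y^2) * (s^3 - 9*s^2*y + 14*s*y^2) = s^5 - s^4*y - 51*s^3*y^2 + 49*s^2*y^3 + 98*s*y^4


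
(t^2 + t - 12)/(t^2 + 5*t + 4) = (t - 3)/(t + 1)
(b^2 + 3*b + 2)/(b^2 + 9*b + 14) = (b + 1)/(b + 7)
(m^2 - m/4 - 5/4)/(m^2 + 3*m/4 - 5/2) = (m + 1)/(m + 2)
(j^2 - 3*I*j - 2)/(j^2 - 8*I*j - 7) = (j - 2*I)/(j - 7*I)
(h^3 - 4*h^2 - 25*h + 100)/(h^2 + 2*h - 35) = (h^2 + h - 20)/(h + 7)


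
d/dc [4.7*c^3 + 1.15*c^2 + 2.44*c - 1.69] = 14.1*c^2 + 2.3*c + 2.44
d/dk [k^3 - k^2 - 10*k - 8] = 3*k^2 - 2*k - 10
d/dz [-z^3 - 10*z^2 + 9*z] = -3*z^2 - 20*z + 9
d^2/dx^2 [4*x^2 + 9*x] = 8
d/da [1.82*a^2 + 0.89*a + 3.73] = 3.64*a + 0.89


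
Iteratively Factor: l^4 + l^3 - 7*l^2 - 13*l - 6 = (l + 2)*(l^3 - l^2 - 5*l - 3) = (l + 1)*(l + 2)*(l^2 - 2*l - 3) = (l - 3)*(l + 1)*(l + 2)*(l + 1)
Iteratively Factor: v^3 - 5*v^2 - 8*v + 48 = (v - 4)*(v^2 - v - 12) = (v - 4)^2*(v + 3)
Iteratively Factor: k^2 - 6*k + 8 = (k - 4)*(k - 2)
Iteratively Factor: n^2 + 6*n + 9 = (n + 3)*(n + 3)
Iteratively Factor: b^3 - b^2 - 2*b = (b - 2)*(b^2 + b) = (b - 2)*(b + 1)*(b)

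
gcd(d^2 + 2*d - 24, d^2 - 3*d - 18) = 1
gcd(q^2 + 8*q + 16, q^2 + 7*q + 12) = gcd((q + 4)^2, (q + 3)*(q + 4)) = q + 4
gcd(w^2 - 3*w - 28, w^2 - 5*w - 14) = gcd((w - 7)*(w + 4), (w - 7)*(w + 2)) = w - 7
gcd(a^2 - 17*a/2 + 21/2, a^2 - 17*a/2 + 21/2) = a^2 - 17*a/2 + 21/2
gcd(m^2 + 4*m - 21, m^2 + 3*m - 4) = 1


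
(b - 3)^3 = b^3 - 9*b^2 + 27*b - 27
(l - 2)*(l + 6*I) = l^2 - 2*l + 6*I*l - 12*I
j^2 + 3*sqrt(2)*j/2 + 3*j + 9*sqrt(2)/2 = (j + 3)*(j + 3*sqrt(2)/2)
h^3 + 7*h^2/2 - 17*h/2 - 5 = (h - 2)*(h + 1/2)*(h + 5)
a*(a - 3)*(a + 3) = a^3 - 9*a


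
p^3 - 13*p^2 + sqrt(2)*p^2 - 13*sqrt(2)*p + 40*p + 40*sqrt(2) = (p - 8)*(p - 5)*(p + sqrt(2))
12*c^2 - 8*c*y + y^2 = (-6*c + y)*(-2*c + y)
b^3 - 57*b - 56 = (b - 8)*(b + 1)*(b + 7)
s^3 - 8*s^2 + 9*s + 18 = (s - 6)*(s - 3)*(s + 1)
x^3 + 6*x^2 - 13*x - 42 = (x - 3)*(x + 2)*(x + 7)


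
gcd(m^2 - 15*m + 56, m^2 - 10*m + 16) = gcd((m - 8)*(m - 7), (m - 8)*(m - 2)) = m - 8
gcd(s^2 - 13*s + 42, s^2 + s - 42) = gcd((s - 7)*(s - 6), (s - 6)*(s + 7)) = s - 6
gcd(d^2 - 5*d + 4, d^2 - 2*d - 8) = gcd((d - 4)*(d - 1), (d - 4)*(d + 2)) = d - 4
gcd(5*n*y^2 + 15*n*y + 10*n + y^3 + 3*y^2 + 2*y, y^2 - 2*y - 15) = 1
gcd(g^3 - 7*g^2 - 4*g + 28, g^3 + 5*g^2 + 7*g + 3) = 1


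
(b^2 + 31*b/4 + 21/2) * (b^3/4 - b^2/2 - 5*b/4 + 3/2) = b^5/4 + 23*b^4/16 - 5*b^3/2 - 215*b^2/16 - 3*b/2 + 63/4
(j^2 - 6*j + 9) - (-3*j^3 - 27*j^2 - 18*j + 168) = 3*j^3 + 28*j^2 + 12*j - 159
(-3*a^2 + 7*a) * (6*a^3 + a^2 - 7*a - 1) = -18*a^5 + 39*a^4 + 28*a^3 - 46*a^2 - 7*a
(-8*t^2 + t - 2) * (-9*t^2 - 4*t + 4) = 72*t^4 + 23*t^3 - 18*t^2 + 12*t - 8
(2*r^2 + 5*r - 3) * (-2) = -4*r^2 - 10*r + 6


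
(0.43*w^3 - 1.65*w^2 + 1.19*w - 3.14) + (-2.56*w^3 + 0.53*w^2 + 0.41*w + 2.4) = -2.13*w^3 - 1.12*w^2 + 1.6*w - 0.74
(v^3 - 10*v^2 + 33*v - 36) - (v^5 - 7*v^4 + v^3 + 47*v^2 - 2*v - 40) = -v^5 + 7*v^4 - 57*v^2 + 35*v + 4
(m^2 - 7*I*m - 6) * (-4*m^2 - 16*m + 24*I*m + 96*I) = -4*m^4 - 16*m^3 + 52*I*m^3 + 192*m^2 + 208*I*m^2 + 768*m - 144*I*m - 576*I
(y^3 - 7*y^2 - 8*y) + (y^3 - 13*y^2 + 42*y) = 2*y^3 - 20*y^2 + 34*y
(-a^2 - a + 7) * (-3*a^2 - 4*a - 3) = 3*a^4 + 7*a^3 - 14*a^2 - 25*a - 21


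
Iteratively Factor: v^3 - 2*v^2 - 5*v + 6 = (v - 3)*(v^2 + v - 2) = (v - 3)*(v + 2)*(v - 1)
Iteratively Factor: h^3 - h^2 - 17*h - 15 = (h + 3)*(h^2 - 4*h - 5) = (h - 5)*(h + 3)*(h + 1)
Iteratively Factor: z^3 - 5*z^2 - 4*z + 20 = (z - 5)*(z^2 - 4) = (z - 5)*(z + 2)*(z - 2)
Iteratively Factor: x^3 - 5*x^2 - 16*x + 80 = (x + 4)*(x^2 - 9*x + 20) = (x - 5)*(x + 4)*(x - 4)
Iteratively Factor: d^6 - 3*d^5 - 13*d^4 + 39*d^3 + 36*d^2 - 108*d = (d + 3)*(d^5 - 6*d^4 + 5*d^3 + 24*d^2 - 36*d) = d*(d + 3)*(d^4 - 6*d^3 + 5*d^2 + 24*d - 36) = d*(d - 3)*(d + 3)*(d^3 - 3*d^2 - 4*d + 12) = d*(d - 3)*(d + 2)*(d + 3)*(d^2 - 5*d + 6) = d*(d - 3)^2*(d + 2)*(d + 3)*(d - 2)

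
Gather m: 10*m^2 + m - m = 10*m^2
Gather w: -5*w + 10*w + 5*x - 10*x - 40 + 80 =5*w - 5*x + 40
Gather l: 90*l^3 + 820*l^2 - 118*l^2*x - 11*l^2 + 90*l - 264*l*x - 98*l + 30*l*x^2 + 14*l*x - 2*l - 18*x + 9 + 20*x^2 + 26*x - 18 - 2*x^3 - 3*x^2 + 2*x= 90*l^3 + l^2*(809 - 118*x) + l*(30*x^2 - 250*x - 10) - 2*x^3 + 17*x^2 + 10*x - 9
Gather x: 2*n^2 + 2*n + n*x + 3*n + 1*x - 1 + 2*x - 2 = 2*n^2 + 5*n + x*(n + 3) - 3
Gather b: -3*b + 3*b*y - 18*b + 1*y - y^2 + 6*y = b*(3*y - 21) - y^2 + 7*y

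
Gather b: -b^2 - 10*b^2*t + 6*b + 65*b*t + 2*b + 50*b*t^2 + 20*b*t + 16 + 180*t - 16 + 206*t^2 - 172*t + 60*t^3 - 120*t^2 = b^2*(-10*t - 1) + b*(50*t^2 + 85*t + 8) + 60*t^3 + 86*t^2 + 8*t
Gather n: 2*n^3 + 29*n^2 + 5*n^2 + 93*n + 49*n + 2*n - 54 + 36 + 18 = 2*n^3 + 34*n^2 + 144*n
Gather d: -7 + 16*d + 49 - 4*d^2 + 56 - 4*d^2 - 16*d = 98 - 8*d^2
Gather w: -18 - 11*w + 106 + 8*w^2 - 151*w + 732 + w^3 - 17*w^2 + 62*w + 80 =w^3 - 9*w^2 - 100*w + 900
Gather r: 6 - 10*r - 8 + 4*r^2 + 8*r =4*r^2 - 2*r - 2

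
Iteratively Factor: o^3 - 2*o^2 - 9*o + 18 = (o - 3)*(o^2 + o - 6) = (o - 3)*(o - 2)*(o + 3)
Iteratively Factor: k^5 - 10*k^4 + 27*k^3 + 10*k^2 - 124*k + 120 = (k - 3)*(k^4 - 7*k^3 + 6*k^2 + 28*k - 40) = (k - 3)*(k + 2)*(k^3 - 9*k^2 + 24*k - 20) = (k - 3)*(k - 2)*(k + 2)*(k^2 - 7*k + 10) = (k - 3)*(k - 2)^2*(k + 2)*(k - 5)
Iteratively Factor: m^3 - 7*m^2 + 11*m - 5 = (m - 1)*(m^2 - 6*m + 5) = (m - 5)*(m - 1)*(m - 1)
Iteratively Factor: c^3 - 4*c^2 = (c)*(c^2 - 4*c) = c^2*(c - 4)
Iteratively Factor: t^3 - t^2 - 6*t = (t - 3)*(t^2 + 2*t) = (t - 3)*(t + 2)*(t)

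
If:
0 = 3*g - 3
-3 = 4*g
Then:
No Solution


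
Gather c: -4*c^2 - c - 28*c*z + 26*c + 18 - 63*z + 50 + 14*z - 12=-4*c^2 + c*(25 - 28*z) - 49*z + 56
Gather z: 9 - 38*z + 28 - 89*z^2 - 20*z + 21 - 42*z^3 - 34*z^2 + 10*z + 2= -42*z^3 - 123*z^2 - 48*z + 60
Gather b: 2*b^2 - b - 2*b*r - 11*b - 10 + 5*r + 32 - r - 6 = 2*b^2 + b*(-2*r - 12) + 4*r + 16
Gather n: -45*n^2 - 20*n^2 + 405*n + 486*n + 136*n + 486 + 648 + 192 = -65*n^2 + 1027*n + 1326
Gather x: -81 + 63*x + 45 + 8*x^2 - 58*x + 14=8*x^2 + 5*x - 22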